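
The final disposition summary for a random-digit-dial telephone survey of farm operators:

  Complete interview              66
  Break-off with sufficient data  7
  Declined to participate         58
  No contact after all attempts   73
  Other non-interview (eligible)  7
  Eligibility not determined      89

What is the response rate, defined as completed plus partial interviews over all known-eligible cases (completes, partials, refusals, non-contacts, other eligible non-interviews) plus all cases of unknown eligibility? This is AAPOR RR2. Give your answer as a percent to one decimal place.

Numerator = 66 + 7 = 73
Base = 66 + 7 + 58 + 73 + 7 + 89 = 300
RR2 = 73 / 300 = 0.2433

24.3%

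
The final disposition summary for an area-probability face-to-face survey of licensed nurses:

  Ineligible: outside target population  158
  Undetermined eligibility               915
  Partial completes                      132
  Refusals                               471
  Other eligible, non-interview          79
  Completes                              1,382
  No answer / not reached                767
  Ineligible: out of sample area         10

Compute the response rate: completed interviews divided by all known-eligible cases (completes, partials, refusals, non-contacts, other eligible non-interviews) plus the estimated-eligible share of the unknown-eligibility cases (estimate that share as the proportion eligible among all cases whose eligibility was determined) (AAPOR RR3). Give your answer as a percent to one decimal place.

37.4%

Ineligible = 158 + 10 = 168
Numerator → 1382
Determined eligible → 1382 + 132 + 471 + 767 + 79 = 2831
e = 2831 / (2831 + 168) = 2831 / 2999 = 0.9440
e × U → 0.9440 × 915 = 863.76
Denom → 2831 + 863.76 = 3694.76
RR3 = 1382 / 3694.76 = 0.3740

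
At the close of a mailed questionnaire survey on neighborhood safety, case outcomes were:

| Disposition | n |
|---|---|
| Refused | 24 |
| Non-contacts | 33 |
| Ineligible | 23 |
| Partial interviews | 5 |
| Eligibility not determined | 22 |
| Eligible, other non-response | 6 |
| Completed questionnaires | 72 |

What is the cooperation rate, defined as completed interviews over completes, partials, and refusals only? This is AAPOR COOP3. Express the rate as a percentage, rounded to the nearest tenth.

71.3%

Top = 72
Denom = 72 + 5 + 24 = 101
COOP3 = 72 / 101 = 0.7129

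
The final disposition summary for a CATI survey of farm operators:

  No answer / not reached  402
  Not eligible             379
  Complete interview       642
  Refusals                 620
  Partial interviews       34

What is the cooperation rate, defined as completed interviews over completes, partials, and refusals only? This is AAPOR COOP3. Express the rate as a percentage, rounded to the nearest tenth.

Num → 642
Denom → 642 + 34 + 620 = 1296
COOP3 = 642 / 1296 = 0.4954

49.5%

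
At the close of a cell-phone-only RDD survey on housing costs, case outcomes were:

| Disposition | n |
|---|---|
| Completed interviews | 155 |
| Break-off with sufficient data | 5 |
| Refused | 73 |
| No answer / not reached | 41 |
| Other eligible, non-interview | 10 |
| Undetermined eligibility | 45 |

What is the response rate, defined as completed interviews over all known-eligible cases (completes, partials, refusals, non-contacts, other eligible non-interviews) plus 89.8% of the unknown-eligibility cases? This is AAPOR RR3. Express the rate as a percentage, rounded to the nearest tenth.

Num → 155
Known eligible → 155 + 5 + 73 + 41 + 10 = 284
e × U → 0.8980 × 45 = 40.41
Denominator → 284 + 40.41 = 324.41
RR3 = 155 / 324.41 = 0.4778

47.8%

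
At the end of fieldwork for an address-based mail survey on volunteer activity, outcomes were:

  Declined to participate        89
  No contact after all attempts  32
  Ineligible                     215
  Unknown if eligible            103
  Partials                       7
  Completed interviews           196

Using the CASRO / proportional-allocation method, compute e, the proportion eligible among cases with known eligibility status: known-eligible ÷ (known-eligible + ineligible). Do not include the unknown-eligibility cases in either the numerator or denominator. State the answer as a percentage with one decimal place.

Eligible (known) = 196 + 7 + 89 + 32 = 324
e = 324 / (324 + 215) = 324 / 539 = 0.6011

60.1%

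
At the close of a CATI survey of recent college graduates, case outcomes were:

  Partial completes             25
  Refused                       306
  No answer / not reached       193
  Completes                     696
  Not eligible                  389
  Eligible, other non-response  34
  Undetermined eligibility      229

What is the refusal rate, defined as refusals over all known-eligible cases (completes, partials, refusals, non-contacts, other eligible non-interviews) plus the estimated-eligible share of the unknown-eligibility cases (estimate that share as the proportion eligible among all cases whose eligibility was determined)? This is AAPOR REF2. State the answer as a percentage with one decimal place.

21.4%

Num → 306
Eligible (known) → 696 + 25 + 306 + 193 + 34 = 1254
e = 1254 / (1254 + 389) = 1254 / 1643 = 0.7632
Estimated eligible among unknowns → 0.7632 × 229 = 174.77
Base → 1254 + 174.77 = 1428.77
REF2 = 306 / 1428.77 = 0.2142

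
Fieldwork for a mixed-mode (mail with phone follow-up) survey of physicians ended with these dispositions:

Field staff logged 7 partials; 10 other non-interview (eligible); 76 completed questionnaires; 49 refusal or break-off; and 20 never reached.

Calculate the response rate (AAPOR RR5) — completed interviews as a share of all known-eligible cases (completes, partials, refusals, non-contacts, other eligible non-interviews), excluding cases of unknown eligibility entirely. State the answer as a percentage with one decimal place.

Top = 76
Base = 76 + 7 + 49 + 20 + 10 = 162
RR5 = 76 / 162 = 0.4691

46.9%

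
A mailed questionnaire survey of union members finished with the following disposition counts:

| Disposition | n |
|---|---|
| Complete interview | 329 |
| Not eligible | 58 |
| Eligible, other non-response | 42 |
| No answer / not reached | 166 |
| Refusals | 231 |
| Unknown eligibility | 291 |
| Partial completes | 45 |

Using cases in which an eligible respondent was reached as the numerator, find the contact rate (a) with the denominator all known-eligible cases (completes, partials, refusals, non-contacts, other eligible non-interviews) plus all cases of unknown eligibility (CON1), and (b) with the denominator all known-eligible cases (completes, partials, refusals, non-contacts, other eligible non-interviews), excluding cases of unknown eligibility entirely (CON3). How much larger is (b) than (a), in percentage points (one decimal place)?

21.0

Numerator = 329 + 45 + 231 + 42 = 647
Denominator = 329 + 45 + 231 + 166 + 42 + 291 = 1104
CON1 = 647 / 1104 = 0.5861
Denominator = 329 + 45 + 231 + 166 + 42 = 813
CON3 = 647 / 813 = 0.7958
Difference = 79.58 − 58.61 = 20.97 percentage points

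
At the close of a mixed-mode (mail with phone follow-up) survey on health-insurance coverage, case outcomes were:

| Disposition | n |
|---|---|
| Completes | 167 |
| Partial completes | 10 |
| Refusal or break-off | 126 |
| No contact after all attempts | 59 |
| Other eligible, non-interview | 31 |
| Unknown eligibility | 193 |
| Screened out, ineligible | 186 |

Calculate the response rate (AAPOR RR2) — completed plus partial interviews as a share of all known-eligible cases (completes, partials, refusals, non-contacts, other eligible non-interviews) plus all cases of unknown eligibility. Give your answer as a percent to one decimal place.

Num: 167 + 10 = 177
Denominator: 167 + 10 + 126 + 59 + 31 + 193 = 586
RR2 = 177 / 586 = 0.3020

30.2%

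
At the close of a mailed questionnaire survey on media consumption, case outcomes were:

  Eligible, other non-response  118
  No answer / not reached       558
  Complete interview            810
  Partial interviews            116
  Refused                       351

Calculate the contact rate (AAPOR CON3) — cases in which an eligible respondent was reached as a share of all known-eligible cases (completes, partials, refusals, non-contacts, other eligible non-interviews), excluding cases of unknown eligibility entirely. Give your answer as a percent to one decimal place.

Numerator: 810 + 116 + 351 + 118 = 1395
Denom: 810 + 116 + 351 + 558 + 118 = 1953
CON3 = 1395 / 1953 = 0.7143

71.4%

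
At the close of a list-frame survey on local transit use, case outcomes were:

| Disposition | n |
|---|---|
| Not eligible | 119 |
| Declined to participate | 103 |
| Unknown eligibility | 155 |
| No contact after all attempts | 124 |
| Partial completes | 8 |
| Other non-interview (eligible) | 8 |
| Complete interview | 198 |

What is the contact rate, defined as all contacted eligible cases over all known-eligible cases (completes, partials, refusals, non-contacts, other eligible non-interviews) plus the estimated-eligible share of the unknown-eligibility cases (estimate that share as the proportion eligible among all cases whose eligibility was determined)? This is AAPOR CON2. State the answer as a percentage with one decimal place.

56.3%

Numerator: 198 + 8 + 103 + 8 = 317
Known eligible: 198 + 8 + 103 + 124 + 8 = 441
e = 441 / (441 + 119) = 441 / 560 = 0.7875
Eligible share of unknowns: 0.7875 × 155 = 122.06
Denom: 441 + 122.06 = 563.06
CON2 = 317 / 563.06 = 0.5630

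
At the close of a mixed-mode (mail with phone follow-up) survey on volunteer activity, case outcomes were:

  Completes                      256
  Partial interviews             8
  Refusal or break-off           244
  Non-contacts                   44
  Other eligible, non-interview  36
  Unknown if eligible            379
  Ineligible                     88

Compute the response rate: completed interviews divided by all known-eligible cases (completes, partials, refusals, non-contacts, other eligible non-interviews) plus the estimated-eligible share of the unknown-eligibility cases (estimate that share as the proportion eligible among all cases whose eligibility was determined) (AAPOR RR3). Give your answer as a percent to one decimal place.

Num → 256
Known eligible → 256 + 8 + 244 + 44 + 36 = 588
e = 588 / (588 + 88) = 588 / 676 = 0.8698
Estimated eligible among unknowns → 0.8698 × 379 = 329.65
Denominator → 588 + 329.65 = 917.65
RR3 = 256 / 917.65 = 0.2790

27.9%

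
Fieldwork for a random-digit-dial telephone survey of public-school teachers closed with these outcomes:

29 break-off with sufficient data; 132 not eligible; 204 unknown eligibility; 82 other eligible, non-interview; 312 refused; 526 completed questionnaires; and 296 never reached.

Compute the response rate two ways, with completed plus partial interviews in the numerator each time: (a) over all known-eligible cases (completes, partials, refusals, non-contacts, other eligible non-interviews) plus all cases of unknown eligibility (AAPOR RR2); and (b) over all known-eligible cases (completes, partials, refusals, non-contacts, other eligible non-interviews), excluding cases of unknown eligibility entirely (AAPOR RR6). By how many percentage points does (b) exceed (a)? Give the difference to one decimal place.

Num: 526 + 29 = 555
Denominator: 526 + 29 + 312 + 296 + 82 + 204 = 1449
RR2 = 555 / 1449 = 0.3830
Denominator: 526 + 29 + 312 + 296 + 82 = 1245
RR6 = 555 / 1245 = 0.4458
Difference = 44.58 − 38.30 = 6.28 percentage points

6.3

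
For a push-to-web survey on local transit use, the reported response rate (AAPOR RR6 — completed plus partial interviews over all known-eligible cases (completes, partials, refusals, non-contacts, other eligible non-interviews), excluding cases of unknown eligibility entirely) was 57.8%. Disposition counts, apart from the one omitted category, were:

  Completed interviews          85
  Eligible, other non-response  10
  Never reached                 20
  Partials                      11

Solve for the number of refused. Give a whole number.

Top = 85 + 11 = 96
RR6 = 96 / D = 0.578
D = 96 / 0.578 = 166.1
Remaining denominator categories sum to 126
refused = 166.1 − 126 ≈ 40

40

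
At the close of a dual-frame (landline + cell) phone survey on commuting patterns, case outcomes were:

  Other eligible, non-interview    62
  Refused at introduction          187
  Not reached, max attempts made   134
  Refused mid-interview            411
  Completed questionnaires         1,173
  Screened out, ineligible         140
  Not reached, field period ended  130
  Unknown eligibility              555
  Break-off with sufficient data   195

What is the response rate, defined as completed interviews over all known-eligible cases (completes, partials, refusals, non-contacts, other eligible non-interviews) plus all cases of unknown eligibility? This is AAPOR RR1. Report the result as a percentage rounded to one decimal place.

41.2%

Declined to participate = 187 + 411 = 598
No answer / not reached = 130 + 134 = 264
Top = 1173
Denominator = 1173 + 195 + 598 + 264 + 62 + 555 = 2847
RR1 = 1173 / 2847 = 0.4120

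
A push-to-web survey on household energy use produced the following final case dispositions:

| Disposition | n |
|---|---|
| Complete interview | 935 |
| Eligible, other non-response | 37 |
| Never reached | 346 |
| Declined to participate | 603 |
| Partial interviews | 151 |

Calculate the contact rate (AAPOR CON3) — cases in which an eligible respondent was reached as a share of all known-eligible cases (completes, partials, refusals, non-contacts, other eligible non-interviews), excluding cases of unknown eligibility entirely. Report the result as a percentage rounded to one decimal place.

Num: 935 + 151 + 603 + 37 = 1726
Denom: 935 + 151 + 603 + 346 + 37 = 2072
CON3 = 1726 / 2072 = 0.8330

83.3%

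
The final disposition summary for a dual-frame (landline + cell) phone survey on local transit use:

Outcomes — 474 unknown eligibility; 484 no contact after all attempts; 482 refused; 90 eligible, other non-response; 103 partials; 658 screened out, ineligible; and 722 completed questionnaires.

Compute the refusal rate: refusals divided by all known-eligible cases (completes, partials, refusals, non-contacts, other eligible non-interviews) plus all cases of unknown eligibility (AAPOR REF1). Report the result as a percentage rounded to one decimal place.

Top = 482
Denominator = 722 + 103 + 482 + 484 + 90 + 474 = 2355
REF1 = 482 / 2355 = 0.2047

20.5%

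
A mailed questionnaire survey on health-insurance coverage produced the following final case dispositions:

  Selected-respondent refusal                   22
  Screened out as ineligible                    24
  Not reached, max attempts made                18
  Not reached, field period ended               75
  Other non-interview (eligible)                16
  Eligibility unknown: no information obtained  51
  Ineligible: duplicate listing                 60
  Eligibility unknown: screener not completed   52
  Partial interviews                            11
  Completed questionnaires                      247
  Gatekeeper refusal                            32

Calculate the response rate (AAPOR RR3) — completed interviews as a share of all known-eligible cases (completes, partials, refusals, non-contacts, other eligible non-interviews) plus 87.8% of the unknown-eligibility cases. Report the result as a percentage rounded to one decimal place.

48.3%

Refusal or break-off = 32 + 22 = 54
No contact after all attempts = 75 + 18 = 93
Unknown eligibility = 52 + 51 = 103
Out of scope = 24 + 60 = 84
Num: 247
Known eligible: 247 + 11 + 54 + 93 + 16 = 421
Eligible share of unknowns: 0.8780 × 103 = 90.43
Denom: 421 + 90.43 = 511.43
RR3 = 247 / 511.43 = 0.4830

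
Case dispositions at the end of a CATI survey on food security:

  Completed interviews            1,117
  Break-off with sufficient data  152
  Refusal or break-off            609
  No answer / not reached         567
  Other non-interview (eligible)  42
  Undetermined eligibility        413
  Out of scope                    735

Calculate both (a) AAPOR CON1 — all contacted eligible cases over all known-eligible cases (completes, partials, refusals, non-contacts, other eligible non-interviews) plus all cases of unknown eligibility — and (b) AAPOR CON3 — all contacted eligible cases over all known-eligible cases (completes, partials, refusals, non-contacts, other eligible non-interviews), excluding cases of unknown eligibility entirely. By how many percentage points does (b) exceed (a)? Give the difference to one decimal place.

11.0

Numerator → 1117 + 152 + 609 + 42 = 1920
Denom → 1117 + 152 + 609 + 567 + 42 + 413 = 2900
CON1 = 1920 / 2900 = 0.6621
Denom → 1117 + 152 + 609 + 567 + 42 = 2487
CON3 = 1920 / 2487 = 0.7720
Difference = 77.20 − 66.21 = 10.99 percentage points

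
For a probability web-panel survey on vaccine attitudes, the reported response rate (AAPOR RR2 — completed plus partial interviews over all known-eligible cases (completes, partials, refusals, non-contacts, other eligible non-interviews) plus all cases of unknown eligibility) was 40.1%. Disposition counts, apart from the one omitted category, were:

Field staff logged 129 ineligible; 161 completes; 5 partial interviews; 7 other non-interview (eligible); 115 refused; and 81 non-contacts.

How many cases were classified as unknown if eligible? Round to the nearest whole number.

45

Numerator = 161 + 5 = 166
RR2 = 166 / D = 0.401
D = 166 / 0.401 = 414.0
Rest of base = 369
unknown if eligible = 414.0 − 369 ≈ 45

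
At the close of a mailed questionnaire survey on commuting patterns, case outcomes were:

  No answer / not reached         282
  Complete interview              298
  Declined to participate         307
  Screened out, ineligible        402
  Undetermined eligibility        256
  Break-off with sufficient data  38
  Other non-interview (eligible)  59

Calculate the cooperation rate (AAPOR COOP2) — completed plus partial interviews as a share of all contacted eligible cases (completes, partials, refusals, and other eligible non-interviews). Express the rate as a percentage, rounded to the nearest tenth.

47.9%

Num = 298 + 38 = 336
Base = 298 + 38 + 307 + 59 = 702
COOP2 = 336 / 702 = 0.4786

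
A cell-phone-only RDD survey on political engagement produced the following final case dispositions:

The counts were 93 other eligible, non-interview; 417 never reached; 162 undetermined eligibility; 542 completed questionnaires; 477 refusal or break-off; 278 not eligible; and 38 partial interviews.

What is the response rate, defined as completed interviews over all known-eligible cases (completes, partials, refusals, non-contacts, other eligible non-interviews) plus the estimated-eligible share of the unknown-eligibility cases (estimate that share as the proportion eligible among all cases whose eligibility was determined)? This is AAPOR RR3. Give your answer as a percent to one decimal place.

Num → 542
Eligible (known) → 542 + 38 + 477 + 417 + 93 = 1567
e = 1567 / (1567 + 278) = 1567 / 1845 = 0.8493
e × U → 0.8493 × 162 = 137.59
Denom → 1567 + 137.59 = 1704.59
RR3 = 542 / 1704.59 = 0.3180

31.8%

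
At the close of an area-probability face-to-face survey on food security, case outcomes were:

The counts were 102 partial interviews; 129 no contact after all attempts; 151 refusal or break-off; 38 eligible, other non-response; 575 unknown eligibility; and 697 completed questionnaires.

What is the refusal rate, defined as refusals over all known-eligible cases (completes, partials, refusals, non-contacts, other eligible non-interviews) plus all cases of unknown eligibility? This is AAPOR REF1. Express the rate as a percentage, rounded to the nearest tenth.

Top → 151
Base → 697 + 102 + 151 + 129 + 38 + 575 = 1692
REF1 = 151 / 1692 = 0.0892

8.9%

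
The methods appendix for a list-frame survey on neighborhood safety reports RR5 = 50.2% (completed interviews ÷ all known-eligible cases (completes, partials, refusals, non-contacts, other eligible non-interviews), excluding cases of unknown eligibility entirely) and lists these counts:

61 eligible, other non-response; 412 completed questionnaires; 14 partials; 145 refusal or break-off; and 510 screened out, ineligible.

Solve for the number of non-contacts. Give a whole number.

RR5 = 412 / D = 0.502
D = 412 / 0.502 = 820.7
Other denominator terms total 632
non-contacts = 820.7 − 632 ≈ 189

189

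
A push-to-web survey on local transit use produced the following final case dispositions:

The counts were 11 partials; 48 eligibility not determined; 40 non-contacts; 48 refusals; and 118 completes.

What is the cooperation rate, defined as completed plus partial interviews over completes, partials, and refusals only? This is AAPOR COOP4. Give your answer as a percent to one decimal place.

72.9%

Numerator → 118 + 11 = 129
Denom → 118 + 11 + 48 = 177
COOP4 = 129 / 177 = 0.7288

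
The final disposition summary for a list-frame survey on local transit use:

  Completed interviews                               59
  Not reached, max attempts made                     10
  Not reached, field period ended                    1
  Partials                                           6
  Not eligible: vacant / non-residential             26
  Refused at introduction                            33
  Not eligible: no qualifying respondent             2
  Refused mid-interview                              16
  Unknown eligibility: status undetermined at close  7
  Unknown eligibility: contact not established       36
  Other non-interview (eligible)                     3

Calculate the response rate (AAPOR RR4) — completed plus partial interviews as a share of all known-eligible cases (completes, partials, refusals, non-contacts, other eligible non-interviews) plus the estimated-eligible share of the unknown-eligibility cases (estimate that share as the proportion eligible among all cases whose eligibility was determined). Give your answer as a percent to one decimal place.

39.8%

Refused = 33 + 16 = 49
Never reached = 1 + 10 = 11
Undetermined eligibility = 36 + 7 = 43
Screened out, ineligible = 2 + 26 = 28
Numerator: 59 + 6 = 65
Determined eligible: 59 + 6 + 49 + 11 + 3 = 128
e = 128 / (128 + 28) = 128 / 156 = 0.8205
Eligible share of unknowns: 0.8205 × 43 = 35.28
Denominator: 128 + 35.28 = 163.28
RR4 = 65 / 163.28 = 0.3981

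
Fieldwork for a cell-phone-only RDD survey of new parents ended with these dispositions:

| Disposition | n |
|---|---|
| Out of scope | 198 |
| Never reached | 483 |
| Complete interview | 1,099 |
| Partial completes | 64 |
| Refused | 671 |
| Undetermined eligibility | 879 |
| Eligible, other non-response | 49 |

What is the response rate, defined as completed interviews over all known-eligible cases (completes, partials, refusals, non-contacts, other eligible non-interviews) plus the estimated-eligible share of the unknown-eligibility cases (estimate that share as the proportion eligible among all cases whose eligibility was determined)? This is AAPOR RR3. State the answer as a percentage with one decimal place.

34.6%

Top → 1099
Determined eligible → 1099 + 64 + 671 + 483 + 49 = 2366
e = 2366 / (2366 + 198) = 2366 / 2564 = 0.9228
Estimated eligible among unknowns → 0.9228 × 879 = 811.14
Denom → 2366 + 811.14 = 3177.14
RR3 = 1099 / 3177.14 = 0.3459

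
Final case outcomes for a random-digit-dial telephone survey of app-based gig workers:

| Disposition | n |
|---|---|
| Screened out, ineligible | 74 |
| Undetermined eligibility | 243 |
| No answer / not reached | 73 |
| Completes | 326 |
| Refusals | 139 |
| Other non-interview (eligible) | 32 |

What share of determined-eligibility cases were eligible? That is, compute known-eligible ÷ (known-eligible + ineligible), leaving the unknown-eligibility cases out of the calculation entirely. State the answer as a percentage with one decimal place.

Determined eligible = 326 + 139 + 73 + 32 = 570
e = 570 / (570 + 74) = 570 / 644 = 0.8851

88.5%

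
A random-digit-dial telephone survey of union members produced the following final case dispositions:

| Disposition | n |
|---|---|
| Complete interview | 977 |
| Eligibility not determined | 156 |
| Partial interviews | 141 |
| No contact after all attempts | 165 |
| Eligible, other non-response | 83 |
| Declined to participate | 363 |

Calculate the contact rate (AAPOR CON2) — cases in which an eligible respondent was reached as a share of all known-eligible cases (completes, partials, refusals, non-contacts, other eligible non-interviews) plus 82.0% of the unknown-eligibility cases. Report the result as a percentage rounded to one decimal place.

84.2%

Numerator: 977 + 141 + 363 + 83 = 1564
Determined eligible: 977 + 141 + 363 + 165 + 83 = 1729
Eligible share of unknowns: 0.8200 × 156 = 127.92
Denom: 1729 + 127.92 = 1856.92
CON2 = 1564 / 1856.92 = 0.8423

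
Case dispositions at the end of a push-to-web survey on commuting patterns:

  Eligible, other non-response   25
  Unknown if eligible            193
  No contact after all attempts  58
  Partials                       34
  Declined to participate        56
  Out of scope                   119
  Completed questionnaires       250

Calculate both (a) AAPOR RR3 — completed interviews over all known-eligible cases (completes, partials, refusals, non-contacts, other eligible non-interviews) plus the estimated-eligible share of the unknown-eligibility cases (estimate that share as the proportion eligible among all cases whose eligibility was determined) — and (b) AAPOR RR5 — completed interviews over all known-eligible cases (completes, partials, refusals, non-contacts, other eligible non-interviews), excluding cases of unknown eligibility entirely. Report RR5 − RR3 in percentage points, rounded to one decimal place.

15.5

Top → 250
Known eligible → 250 + 34 + 56 + 58 + 25 = 423
e = 423 / (423 + 119) = 423 / 542 = 0.7804
Estimated eligible among unknowns → 0.7804 × 193 = 150.62
Denom → 423 + 150.62 = 573.62
RR3 = 250 / 573.62 = 0.4358
Denom → 250 + 34 + 56 + 58 + 25 = 423
RR5 = 250 / 423 = 0.5910
Difference = 59.10 − 43.58 = 15.52 percentage points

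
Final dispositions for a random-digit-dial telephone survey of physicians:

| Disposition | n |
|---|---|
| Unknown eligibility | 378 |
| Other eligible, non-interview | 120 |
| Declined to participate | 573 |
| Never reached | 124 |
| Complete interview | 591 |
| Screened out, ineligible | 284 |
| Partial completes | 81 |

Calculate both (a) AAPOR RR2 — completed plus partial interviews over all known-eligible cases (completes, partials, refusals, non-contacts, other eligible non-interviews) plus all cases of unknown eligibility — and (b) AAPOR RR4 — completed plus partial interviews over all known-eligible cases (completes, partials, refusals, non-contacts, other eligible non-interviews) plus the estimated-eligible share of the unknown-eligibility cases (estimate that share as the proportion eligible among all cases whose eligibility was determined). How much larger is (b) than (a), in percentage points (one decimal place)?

Top: 591 + 81 = 672
Base: 591 + 81 + 573 + 124 + 120 + 378 = 1867
RR2 = 672 / 1867 = 0.3599
Determined eligible: 591 + 81 + 573 + 124 + 120 = 1489
e = 1489 / (1489 + 284) = 1489 / 1773 = 0.8398
Estimated eligible among unknowns: 0.8398 × 378 = 317.44
Base: 1489 + 317.44 = 1806.44
RR4 = 672 / 1806.44 = 0.3720
Difference = 37.20 − 35.99 = 1.21 percentage points

1.2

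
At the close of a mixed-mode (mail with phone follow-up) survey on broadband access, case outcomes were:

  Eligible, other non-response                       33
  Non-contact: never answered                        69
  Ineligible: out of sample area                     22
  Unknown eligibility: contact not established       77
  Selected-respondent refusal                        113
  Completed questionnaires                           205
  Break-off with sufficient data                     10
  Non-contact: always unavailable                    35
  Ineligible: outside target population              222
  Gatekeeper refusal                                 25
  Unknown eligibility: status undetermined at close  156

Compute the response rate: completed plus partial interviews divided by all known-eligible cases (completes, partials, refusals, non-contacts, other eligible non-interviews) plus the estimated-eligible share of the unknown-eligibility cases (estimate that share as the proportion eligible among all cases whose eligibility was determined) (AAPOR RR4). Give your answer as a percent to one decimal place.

33.3%

Refusals = 25 + 113 = 138
No contact after all attempts = 69 + 35 = 104
Eligibility not determined = 77 + 156 = 233
Screened out, ineligible = 222 + 22 = 244
Top = 205 + 10 = 215
Eligible (known) = 205 + 10 + 138 + 104 + 33 = 490
e = 490 / (490 + 244) = 490 / 734 = 0.6676
e × U = 0.6676 × 233 = 155.55
Base = 490 + 155.55 = 645.55
RR4 = 215 / 645.55 = 0.3330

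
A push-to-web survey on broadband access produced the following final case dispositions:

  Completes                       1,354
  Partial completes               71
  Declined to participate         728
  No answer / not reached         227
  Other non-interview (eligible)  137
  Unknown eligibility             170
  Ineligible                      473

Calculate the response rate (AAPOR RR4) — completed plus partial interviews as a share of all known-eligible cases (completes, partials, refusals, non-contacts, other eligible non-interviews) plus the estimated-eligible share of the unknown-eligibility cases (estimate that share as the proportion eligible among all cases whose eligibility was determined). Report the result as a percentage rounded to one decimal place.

Num → 1354 + 71 = 1425
Eligible (known) → 1354 + 71 + 728 + 227 + 137 = 2517
e = 2517 / (2517 + 473) = 2517 / 2990 = 0.8418
e × U → 0.8418 × 170 = 143.11
Denominator → 2517 + 143.11 = 2660.11
RR4 = 1425 / 2660.11 = 0.5357

53.6%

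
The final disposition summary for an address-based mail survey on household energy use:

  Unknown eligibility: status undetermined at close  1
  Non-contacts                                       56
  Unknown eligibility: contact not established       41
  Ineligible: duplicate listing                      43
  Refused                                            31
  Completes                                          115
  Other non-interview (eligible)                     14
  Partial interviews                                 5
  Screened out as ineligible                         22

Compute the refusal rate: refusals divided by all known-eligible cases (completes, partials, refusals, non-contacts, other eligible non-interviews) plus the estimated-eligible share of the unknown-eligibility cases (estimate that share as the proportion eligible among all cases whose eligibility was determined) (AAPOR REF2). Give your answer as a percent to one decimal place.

Unknown eligibility = 41 + 1 = 42
Screened out, ineligible = 22 + 43 = 65
Numerator: 31
Known eligible: 115 + 5 + 31 + 56 + 14 = 221
e = 221 / (221 + 65) = 221 / 286 = 0.7727
Eligible share of unknowns: 0.7727 × 42 = 32.45
Base: 221 + 32.45 = 253.45
REF2 = 31 / 253.45 = 0.1223

12.2%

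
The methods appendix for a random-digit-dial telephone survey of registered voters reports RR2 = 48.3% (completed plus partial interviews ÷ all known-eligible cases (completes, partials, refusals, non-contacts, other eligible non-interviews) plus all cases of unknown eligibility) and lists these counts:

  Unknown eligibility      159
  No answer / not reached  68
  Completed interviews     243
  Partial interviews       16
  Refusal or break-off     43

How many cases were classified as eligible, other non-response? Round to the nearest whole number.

Top → 243 + 16 = 259
RR2 = 259 / D = 0.483
D = 259 / 0.483 = 536.2
Other denominator terms total 529
eligible, other non-response = 536.2 − 529 ≈ 7

7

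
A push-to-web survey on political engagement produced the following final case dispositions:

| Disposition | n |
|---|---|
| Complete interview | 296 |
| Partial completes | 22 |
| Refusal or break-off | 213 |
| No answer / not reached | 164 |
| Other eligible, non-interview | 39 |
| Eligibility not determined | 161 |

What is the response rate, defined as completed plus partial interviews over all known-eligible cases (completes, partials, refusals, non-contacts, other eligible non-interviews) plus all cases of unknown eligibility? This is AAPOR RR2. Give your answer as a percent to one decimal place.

Top = 296 + 22 = 318
Denom = 296 + 22 + 213 + 164 + 39 + 161 = 895
RR2 = 318 / 895 = 0.3553

35.5%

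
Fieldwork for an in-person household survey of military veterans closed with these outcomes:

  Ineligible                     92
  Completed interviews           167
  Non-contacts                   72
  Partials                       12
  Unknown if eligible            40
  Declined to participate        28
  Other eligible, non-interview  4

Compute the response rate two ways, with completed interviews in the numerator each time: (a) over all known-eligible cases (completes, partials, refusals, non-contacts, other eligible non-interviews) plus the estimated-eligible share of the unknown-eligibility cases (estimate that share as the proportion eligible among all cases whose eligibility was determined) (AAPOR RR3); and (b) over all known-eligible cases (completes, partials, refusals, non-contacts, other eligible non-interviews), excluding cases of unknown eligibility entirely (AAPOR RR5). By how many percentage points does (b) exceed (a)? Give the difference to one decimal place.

5.7

Numerator = 167
Known eligible = 167 + 12 + 28 + 72 + 4 = 283
e = 283 / (283 + 92) = 283 / 375 = 0.7547
e × U = 0.7547 × 40 = 30.19
Denom = 283 + 30.19 = 313.19
RR3 = 167 / 313.19 = 0.5332
Denom = 167 + 12 + 28 + 72 + 4 = 283
RR5 = 167 / 283 = 0.5901
Difference = 59.01 − 53.32 = 5.69 percentage points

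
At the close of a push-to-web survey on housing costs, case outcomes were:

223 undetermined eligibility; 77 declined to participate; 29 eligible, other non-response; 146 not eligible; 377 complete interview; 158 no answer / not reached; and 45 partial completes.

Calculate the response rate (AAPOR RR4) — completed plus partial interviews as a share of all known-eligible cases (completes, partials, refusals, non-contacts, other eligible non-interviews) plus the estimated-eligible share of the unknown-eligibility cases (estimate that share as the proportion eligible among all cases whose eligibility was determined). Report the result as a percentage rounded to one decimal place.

48.5%

Num: 377 + 45 = 422
Known eligible: 377 + 45 + 77 + 158 + 29 = 686
e = 686 / (686 + 146) = 686 / 832 = 0.8245
e × U: 0.8245 × 223 = 183.86
Base: 686 + 183.86 = 869.86
RR4 = 422 / 869.86 = 0.4851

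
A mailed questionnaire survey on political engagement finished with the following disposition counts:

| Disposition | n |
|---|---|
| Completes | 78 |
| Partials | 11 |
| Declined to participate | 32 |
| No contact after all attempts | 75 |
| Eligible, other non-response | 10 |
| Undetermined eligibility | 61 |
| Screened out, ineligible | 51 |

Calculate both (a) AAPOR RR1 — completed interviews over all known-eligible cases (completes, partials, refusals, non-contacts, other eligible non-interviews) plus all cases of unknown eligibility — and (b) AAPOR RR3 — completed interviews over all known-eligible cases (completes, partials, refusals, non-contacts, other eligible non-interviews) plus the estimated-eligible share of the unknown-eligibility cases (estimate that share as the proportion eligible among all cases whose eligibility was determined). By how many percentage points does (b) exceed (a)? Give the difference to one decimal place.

Numerator: 78
Denominator: 78 + 11 + 32 + 75 + 10 + 61 = 267
RR1 = 78 / 267 = 0.2921
Eligible (known): 78 + 11 + 32 + 75 + 10 = 206
e = 206 / (206 + 51) = 206 / 257 = 0.8016
e × U: 0.8016 × 61 = 48.90
Denominator: 206 + 48.90 = 254.90
RR3 = 78 / 254.90 = 0.3060
Difference = 30.60 − 29.21 = 1.39 percentage points

1.4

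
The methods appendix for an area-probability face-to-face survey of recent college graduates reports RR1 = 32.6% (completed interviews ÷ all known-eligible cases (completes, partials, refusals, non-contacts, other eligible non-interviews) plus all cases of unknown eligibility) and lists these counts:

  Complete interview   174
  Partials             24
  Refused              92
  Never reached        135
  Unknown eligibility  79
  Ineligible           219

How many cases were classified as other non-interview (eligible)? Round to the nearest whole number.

30

RR1 = 174 / D = 0.326
D = 174 / 0.326 = 533.7
Rest of base = 504
other non-interview (eligible) = 533.7 − 504 ≈ 30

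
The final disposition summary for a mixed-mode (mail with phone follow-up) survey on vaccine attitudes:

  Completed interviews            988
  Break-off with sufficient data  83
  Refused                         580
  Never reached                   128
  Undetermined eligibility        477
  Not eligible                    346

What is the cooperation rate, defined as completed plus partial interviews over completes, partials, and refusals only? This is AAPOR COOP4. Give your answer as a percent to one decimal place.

Numerator → 988 + 83 = 1071
Denom → 988 + 83 + 580 = 1651
COOP4 = 1071 / 1651 = 0.6487

64.9%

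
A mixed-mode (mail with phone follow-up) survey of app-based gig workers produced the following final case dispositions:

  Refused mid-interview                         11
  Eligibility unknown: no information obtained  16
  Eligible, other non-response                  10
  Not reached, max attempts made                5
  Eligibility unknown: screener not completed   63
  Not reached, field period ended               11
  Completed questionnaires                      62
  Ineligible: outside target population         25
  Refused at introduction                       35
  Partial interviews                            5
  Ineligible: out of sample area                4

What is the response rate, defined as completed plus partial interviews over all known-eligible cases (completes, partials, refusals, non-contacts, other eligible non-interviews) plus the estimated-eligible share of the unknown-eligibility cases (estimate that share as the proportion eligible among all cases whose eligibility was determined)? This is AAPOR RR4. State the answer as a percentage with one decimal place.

Declined to participate = 35 + 11 = 46
Never reached = 11 + 5 = 16
Undetermined eligibility = 63 + 16 = 79
Out of scope = 25 + 4 = 29
Num = 62 + 5 = 67
Determined eligible = 62 + 5 + 46 + 16 + 10 = 139
e = 139 / (139 + 29) = 139 / 168 = 0.8274
Estimated eligible among unknowns = 0.8274 × 79 = 65.36
Denom = 139 + 65.36 = 204.36
RR4 = 67 / 204.36 = 0.3279

32.8%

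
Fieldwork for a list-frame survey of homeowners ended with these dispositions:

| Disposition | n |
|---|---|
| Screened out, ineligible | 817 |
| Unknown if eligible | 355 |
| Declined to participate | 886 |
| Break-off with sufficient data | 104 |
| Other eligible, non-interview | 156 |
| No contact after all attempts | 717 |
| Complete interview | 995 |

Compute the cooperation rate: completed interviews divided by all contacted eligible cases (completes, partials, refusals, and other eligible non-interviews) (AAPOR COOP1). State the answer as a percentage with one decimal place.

46.5%

Top: 995
Denom: 995 + 104 + 886 + 156 = 2141
COOP1 = 995 / 2141 = 0.4647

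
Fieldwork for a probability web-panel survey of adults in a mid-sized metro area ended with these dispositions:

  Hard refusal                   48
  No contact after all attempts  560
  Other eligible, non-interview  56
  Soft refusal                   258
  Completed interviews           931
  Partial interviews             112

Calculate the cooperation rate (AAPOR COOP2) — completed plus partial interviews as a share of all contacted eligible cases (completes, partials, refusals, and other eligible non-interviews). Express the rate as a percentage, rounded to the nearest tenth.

Refusal or break-off = 48 + 258 = 306
Numerator → 931 + 112 = 1043
Base → 931 + 112 + 306 + 56 = 1405
COOP2 = 1043 / 1405 = 0.7423

74.2%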